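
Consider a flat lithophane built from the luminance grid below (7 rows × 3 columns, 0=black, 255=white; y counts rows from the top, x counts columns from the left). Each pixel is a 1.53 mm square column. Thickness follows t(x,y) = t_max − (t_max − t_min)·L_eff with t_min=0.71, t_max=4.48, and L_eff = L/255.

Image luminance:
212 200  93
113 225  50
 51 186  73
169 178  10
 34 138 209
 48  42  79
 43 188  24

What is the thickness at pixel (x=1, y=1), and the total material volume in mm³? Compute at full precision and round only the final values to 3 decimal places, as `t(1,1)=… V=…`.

t(1,1)=1.154 V=138.383

span = t_max - t_min = 4.48 - 0.71 = 3.770
L(1,1) = 225, L_eff = 225/255 = 0.882353
t(1,1) = 4.48 - 3.770·0.882353 = 1.154
Σt over all 7·3 pixels = 301487/5100 ≈ 59.1150980
V = pitch²·Σt = 1.53²·301487/5100 = 138.383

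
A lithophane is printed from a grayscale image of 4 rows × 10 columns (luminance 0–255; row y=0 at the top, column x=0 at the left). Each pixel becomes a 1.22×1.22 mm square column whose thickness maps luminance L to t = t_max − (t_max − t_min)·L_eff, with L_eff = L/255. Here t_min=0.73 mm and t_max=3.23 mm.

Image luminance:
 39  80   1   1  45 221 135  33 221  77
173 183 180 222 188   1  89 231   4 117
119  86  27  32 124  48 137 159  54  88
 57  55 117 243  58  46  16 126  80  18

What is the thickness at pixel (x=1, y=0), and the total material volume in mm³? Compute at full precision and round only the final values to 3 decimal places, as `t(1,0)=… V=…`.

span = t_max - t_min = 3.23 - 0.73 = 2.500
L(1,0) = 80, L_eff = 80/255 = 0.313725
t(1,0) = 3.23 - 2.500·0.313725 = 2.446
Σt over all 4·10 pixels = 46237/510 ≈ 90.6607843
V = pitch²·Σt = 1.22²·46237/510 = 134.940

t(1,0)=2.446 V=134.940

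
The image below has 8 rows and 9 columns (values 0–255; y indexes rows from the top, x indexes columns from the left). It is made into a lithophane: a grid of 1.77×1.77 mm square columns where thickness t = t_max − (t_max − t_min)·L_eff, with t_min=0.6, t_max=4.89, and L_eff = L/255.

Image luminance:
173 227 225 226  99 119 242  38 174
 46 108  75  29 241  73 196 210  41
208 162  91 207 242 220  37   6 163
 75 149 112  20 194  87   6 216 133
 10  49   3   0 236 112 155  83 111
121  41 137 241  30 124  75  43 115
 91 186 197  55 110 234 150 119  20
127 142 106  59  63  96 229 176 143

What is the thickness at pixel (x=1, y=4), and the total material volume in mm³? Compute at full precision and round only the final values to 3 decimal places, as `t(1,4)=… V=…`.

span = t_max - t_min = 4.89 - 0.6 = 4.290
L(1,4) = 49, L_eff = 49/255 = 0.192157
t(1,4) = 4.89 - 4.290·0.192157 = 4.066
Σt over all 8·9 pixels = 1725843/8500 ≈ 203.0403529
V = pitch²·Σt = 1.77²·1725843/8500 = 636.105

t(1,4)=4.066 V=636.105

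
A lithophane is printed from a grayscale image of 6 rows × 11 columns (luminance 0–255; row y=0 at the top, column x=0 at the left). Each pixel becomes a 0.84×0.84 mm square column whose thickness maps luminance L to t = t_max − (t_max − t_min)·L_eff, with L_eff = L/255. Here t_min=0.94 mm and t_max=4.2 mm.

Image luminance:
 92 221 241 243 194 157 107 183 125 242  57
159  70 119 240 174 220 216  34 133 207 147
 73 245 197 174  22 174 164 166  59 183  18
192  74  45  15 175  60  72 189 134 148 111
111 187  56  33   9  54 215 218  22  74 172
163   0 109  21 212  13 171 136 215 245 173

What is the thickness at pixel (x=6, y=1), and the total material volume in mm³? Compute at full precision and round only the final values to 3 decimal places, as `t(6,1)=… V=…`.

t(6,1)=1.439 V=115.489

span = t_max - t_min = 4.2 - 0.94 = 3.260
L(6,1) = 216, L_eff = 216/255 = 0.847059
t(6,1) = 4.2 - 3.260·0.847059 = 1.439
Σt over all 6·11 pixels = 69562/425 ≈ 163.6752941
V = pitch²·Σt = 0.84²·69562/425 = 115.489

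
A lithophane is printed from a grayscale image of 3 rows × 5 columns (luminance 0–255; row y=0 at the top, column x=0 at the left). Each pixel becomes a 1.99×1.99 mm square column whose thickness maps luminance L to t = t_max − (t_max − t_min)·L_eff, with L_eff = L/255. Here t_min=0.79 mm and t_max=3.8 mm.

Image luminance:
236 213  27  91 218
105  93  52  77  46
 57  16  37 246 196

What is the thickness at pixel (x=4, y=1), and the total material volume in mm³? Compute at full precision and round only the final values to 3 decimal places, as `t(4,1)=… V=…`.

span = t_max - t_min = 3.8 - 0.79 = 3.010
L(4,1) = 46, L_eff = 46/255 = 0.180392
t(4,1) = 3.8 - 3.010·0.180392 = 3.257
Σt over all 3·5 pixels = 31293/850 ≈ 36.8152941
V = pitch²·Σt = 1.99²·31293/850 = 145.792

t(4,1)=3.257 V=145.792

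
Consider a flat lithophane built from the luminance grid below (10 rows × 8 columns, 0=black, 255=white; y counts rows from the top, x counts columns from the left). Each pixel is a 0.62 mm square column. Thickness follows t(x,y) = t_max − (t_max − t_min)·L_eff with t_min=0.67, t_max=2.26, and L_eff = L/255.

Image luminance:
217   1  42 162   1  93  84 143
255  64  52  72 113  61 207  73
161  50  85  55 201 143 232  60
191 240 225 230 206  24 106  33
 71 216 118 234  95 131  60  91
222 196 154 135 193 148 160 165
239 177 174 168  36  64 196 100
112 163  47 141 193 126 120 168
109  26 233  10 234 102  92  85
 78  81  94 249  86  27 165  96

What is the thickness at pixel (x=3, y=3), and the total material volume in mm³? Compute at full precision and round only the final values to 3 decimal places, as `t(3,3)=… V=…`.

span = t_max - t_min = 2.26 - 0.67 = 1.590
L(3,3) = 230, L_eff = 230/255 = 0.901961
t(3,3) = 2.26 - 1.590·0.901961 = 0.826
Σt over all 10·8 pixels = 496457/4250 ≈ 116.8134118
V = pitch²·Σt = 0.62²·496457/4250 = 44.903

t(3,3)=0.826 V=44.903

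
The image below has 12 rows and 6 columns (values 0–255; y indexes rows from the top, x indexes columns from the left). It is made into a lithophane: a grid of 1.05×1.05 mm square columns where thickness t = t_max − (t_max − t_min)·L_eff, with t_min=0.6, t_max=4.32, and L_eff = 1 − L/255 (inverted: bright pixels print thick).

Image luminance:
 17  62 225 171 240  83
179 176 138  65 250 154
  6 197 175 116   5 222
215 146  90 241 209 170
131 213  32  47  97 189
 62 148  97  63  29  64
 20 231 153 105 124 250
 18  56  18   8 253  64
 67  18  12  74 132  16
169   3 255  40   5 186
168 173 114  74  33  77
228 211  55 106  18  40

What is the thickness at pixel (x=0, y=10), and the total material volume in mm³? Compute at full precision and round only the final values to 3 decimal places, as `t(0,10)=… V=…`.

t(0,10)=3.051 V=181.089

span = t_max - t_min = 4.32 - 0.6 = 3.720
L(0,10) = 168, L_eff = 1 - 168/255 = 0.341176 (inverted)
t(0,10) = 4.32 - 3.720·0.341176 = 3.051
Σt over all 12·6 pixels = 349038/2125 ≈ 164.2531765
V = pitch²·Σt = 1.05²·349038/2125 = 181.089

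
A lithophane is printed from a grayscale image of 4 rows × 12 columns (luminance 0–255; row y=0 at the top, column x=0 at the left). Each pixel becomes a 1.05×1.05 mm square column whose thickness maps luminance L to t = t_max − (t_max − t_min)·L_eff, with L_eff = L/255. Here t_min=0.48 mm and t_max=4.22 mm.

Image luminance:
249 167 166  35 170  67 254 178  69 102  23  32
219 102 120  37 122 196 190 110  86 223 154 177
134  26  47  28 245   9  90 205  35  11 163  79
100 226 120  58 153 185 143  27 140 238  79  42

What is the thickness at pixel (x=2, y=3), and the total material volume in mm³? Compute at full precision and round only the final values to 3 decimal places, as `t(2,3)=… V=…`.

t(2,3)=2.460 V=129.035

span = t_max - t_min = 4.22 - 0.48 = 3.740
L(2,3) = 120, L_eff = 120/255 = 0.470588
t(2,3) = 4.22 - 3.740·0.470588 = 2.460
Σt over all 4·12 pixels = 87779/750 ≈ 117.0386667
V = pitch²·Σt = 1.05²·87779/750 = 129.035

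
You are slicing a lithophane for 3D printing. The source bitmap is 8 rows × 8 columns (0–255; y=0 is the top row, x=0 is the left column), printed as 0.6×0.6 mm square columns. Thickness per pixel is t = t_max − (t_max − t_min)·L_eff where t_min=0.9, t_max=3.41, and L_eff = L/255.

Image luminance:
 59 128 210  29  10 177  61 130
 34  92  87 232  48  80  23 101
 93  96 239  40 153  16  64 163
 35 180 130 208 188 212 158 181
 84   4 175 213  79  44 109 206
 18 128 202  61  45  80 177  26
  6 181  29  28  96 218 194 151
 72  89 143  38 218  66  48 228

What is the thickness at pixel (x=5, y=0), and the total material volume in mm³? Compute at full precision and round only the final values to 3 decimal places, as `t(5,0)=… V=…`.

span = t_max - t_min = 3.41 - 0.9 = 2.510
L(5,0) = 177, L_eff = 177/255 = 0.694118
t(5,0) = 3.41 - 2.510·0.694118 = 1.668
Σt over all 8·8 pixels = 1259919/8500 ≈ 148.2257647
V = pitch²·Σt = 0.6²·1259919/8500 = 53.361

t(5,0)=1.668 V=53.361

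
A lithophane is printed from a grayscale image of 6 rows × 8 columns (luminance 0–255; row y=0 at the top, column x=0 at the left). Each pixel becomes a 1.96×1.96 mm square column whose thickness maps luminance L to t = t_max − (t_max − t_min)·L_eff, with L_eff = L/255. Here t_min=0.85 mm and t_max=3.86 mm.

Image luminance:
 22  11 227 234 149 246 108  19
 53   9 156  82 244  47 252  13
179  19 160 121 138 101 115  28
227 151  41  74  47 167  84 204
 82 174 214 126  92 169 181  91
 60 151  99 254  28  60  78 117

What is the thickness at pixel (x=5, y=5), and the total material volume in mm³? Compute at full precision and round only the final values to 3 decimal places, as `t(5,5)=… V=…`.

t(5,5)=3.152 V=453.118

span = t_max - t_min = 3.86 - 0.85 = 3.010
L(5,5) = 60, L_eff = 60/255 = 0.235294
t(5,5) = 3.86 - 3.010·0.235294 = 3.152
Σt over all 6·8 pixels = 751934/6375 ≈ 117.9504314
V = pitch²·Σt = 1.96²·751934/6375 = 453.118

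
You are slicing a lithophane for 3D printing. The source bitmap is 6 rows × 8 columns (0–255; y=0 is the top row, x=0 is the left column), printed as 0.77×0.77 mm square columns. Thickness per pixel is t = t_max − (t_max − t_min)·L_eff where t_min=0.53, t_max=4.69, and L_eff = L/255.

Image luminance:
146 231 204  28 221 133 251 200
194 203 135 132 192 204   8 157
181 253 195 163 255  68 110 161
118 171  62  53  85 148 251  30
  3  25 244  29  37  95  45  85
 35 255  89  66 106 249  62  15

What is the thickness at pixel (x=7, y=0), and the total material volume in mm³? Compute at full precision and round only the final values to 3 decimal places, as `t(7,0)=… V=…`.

span = t_max - t_min = 4.69 - 0.53 = 4.160
L(7,0) = 200, L_eff = 200/255 = 0.784314
t(7,0) = 4.69 - 4.160·0.784314 = 1.427
Σt over all 6·8 pixels = 771308/6375 ≈ 120.9894902
V = pitch²·Σt = 0.77²·771308/6375 = 71.735

t(7,0)=1.427 V=71.735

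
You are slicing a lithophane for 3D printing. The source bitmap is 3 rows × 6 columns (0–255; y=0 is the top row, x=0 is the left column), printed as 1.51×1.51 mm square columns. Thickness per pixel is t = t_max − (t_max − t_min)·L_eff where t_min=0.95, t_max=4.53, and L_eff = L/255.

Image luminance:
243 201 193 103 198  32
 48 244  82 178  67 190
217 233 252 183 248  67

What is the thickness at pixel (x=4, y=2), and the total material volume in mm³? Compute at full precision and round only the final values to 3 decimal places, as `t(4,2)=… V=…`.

span = t_max - t_min = 4.53 - 0.95 = 3.580
L(4,2) = 248, L_eff = 248/255 = 0.972549
t(4,2) = 4.53 - 3.580·0.972549 = 1.048
Σt over all 3·6 pixels = 84399/2125 ≈ 39.7171765
V = pitch²·Σt = 1.51²·84399/2125 = 90.559

t(4,2)=1.048 V=90.559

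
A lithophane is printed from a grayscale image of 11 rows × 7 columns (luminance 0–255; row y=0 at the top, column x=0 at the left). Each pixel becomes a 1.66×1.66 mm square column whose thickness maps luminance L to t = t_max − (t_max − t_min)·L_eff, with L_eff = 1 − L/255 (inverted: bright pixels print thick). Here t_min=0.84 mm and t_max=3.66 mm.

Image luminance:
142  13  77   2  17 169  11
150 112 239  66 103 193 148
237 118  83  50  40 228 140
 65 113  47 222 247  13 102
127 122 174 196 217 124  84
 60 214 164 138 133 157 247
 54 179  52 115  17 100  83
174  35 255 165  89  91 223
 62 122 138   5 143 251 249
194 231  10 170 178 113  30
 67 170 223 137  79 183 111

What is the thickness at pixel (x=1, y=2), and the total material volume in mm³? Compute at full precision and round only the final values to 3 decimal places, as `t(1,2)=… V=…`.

t(1,2)=2.145 V=476.935

span = t_max - t_min = 3.66 - 0.84 = 2.820
L(1,2) = 118, L_eff = 1 - 118/255 = 0.537255 (inverted)
t(1,2) = 3.66 - 2.820·0.537255 = 2.145
Σt over all 11·7 pixels = 367792/2125 ≈ 173.0785882
V = pitch²·Σt = 1.66²·367792/2125 = 476.935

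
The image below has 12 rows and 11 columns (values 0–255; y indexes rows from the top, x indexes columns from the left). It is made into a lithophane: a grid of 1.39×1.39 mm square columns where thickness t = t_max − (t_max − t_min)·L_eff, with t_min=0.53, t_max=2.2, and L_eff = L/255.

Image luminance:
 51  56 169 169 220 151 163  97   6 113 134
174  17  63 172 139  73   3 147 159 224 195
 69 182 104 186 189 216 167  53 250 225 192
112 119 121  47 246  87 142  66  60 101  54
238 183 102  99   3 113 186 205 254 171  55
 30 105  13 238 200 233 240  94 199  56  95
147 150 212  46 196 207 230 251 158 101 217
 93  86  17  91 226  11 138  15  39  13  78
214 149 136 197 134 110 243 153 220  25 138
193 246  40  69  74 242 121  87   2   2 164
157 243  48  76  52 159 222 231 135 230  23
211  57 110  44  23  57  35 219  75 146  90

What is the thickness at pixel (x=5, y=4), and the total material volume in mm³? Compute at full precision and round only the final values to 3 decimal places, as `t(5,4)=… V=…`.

span = t_max - t_min = 2.2 - 0.53 = 1.670
L(5,4) = 113, L_eff = 113/255 = 0.443137
t(5,4) = 2.2 - 1.670·0.443137 = 1.460
Σt over all 12·11 pixels = 267431/1500 ≈ 178.2873333
V = pitch²·Σt = 1.39²·267431/1500 = 344.469

t(5,4)=1.460 V=344.469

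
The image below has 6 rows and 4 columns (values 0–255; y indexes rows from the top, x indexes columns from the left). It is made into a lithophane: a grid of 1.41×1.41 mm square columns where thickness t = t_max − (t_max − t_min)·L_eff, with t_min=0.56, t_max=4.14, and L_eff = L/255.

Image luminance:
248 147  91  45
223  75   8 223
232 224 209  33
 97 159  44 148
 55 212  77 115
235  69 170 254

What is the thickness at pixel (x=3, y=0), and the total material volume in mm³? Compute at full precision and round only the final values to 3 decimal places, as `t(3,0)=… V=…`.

t(3,0)=3.508 V=102.834

span = t_max - t_min = 4.14 - 0.56 = 3.580
L(3,0) = 45, L_eff = 45/255 = 0.176471
t(3,0) = 4.14 - 3.580·0.176471 = 3.508
Σt over all 6·4 pixels = 219831/4250 ≈ 51.7249412
V = pitch²·Σt = 1.41²·219831/4250 = 102.834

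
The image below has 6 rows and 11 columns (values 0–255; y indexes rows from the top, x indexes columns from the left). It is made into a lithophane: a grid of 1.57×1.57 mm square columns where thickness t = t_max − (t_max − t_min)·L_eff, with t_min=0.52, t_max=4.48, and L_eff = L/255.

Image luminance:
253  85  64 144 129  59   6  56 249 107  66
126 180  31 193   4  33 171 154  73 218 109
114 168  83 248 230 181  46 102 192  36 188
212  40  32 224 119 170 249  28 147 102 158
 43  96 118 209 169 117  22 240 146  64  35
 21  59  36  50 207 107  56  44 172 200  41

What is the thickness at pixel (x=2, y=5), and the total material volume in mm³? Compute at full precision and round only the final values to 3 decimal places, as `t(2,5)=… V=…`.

span = t_max - t_min = 4.48 - 0.52 = 3.960
L(2,5) = 36, L_eff = 36/255 = 0.141176
t(2,5) = 4.48 - 3.960·0.141176 = 3.921
Σt over all 6·11 pixels = 369897/2125 ≈ 174.0691765
V = pitch²·Σt = 1.57²·369897/2125 = 429.063

t(2,5)=3.921 V=429.063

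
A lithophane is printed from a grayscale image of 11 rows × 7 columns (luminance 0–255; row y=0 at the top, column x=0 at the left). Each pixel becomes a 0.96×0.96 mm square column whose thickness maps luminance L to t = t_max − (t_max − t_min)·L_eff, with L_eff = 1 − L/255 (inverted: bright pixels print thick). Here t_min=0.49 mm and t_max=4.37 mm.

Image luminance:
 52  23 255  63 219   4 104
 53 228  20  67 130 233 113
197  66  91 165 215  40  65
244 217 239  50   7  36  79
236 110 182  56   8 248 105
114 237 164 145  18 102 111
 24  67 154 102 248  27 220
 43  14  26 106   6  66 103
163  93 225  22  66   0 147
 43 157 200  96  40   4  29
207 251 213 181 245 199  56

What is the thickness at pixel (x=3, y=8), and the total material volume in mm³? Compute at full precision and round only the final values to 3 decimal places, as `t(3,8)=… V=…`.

t(3,8)=0.825 V=160.332

span = t_max - t_min = 4.37 - 0.49 = 3.880
L(3,8) = 22, L_eff = 1 - 22/255 = 0.913725 (inverted)
t(3,8) = 4.37 - 3.880·0.913725 = 0.825
Σt over all 11·7 pixels = 4436267/25500 ≈ 173.9712549
V = pitch²·Σt = 0.96²·4436267/25500 = 160.332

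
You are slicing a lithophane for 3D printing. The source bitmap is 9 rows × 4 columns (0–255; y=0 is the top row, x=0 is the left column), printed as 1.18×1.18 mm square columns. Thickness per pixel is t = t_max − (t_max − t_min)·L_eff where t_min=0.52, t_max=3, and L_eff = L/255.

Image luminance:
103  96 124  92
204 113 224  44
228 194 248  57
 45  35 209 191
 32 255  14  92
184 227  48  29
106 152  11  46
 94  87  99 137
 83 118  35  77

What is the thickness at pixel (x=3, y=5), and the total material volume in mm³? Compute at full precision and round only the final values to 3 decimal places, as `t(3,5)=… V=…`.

span = t_max - t_min = 3 - 0.52 = 2.480
L(3,5) = 29, L_eff = 29/255 = 0.113725
t(3,5) = 3 - 2.480·0.113725 = 2.718
Σt over all 9·4 pixels = 432254/6375 ≈ 67.8045490
V = pitch²·Σt = 1.18²·432254/6375 = 94.411

t(3,5)=2.718 V=94.411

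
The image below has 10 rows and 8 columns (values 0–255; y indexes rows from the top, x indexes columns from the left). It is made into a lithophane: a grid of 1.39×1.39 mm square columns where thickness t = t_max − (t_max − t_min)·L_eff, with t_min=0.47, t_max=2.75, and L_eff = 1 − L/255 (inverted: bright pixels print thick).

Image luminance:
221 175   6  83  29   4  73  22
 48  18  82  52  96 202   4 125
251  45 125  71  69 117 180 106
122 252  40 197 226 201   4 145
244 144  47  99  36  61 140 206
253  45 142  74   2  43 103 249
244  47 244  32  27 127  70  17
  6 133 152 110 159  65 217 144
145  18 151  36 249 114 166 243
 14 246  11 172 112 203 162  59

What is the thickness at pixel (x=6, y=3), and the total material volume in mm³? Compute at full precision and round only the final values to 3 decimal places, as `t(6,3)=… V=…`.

span = t_max - t_min = 2.75 - 0.47 = 2.280
L(6,3) = 4, L_eff = 1 - 4/255 = 0.984314 (inverted)
t(6,3) = 2.75 - 2.280·0.984314 = 0.506
Σt over all 10·8 pixels = 254206/2125 ≈ 119.6263529
V = pitch²·Σt = 1.39²·254206/2125 = 231.130

t(6,3)=0.506 V=231.130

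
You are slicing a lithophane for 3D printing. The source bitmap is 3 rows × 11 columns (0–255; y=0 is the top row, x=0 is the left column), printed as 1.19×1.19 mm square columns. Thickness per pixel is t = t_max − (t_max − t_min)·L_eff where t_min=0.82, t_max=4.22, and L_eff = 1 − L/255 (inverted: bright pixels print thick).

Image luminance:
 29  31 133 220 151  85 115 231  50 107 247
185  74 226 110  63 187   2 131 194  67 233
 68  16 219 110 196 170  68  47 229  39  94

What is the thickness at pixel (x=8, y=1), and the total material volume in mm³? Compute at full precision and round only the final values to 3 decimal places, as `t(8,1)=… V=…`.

t(8,1)=3.407 V=116.243

span = t_max - t_min = 4.22 - 0.82 = 3.400
L(8,1) = 194, L_eff = 1 - 194/255 = 0.239216 (inverted)
t(8,1) = 4.22 - 3.400·0.239216 = 3.407
Σt over all 3·11 pixels = 12313/150 ≈ 82.0866667
V = pitch²·Σt = 1.19²·12313/150 = 116.243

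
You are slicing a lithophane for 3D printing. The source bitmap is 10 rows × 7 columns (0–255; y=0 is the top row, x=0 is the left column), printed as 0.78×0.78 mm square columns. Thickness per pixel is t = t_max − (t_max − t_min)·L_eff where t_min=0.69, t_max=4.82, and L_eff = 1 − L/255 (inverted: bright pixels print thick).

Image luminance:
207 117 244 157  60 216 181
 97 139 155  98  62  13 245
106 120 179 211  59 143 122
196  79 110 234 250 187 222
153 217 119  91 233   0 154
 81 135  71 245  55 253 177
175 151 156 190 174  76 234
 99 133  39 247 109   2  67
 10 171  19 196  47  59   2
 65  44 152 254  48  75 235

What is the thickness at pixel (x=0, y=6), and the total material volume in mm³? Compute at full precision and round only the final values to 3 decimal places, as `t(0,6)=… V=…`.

t(0,6)=3.524 V=122.227

span = t_max - t_min = 4.82 - 0.69 = 4.130
L(0,6) = 175, L_eff = 1 - 175/255 = 0.313725 (inverted)
t(0,6) = 4.82 - 4.130·0.313725 = 3.524
Σt over all 10·7 pixels = 1280734/6375 ≈ 200.8994510
V = pitch²·Σt = 0.78²·1280734/6375 = 122.227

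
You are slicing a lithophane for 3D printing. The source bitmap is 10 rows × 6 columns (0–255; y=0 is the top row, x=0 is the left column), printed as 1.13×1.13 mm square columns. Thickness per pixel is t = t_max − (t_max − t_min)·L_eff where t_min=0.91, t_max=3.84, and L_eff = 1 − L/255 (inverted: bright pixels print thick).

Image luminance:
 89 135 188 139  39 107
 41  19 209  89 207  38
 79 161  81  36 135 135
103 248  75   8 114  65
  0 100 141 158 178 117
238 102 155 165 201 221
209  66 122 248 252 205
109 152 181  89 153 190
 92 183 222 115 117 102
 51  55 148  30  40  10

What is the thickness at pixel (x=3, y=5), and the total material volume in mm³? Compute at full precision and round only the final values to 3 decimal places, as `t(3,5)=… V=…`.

t(3,5)=2.806 V=179.127

span = t_max - t_min = 3.84 - 0.91 = 2.930
L(3,5) = 165, L_eff = 1 - 165/255 = 0.352941 (inverted)
t(3,5) = 3.84 - 2.930·0.352941 = 2.806
Σt over all 10·6 pixels = 3577201/25500 ≈ 140.2823922
V = pitch²·Σt = 1.13²·3577201/25500 = 179.127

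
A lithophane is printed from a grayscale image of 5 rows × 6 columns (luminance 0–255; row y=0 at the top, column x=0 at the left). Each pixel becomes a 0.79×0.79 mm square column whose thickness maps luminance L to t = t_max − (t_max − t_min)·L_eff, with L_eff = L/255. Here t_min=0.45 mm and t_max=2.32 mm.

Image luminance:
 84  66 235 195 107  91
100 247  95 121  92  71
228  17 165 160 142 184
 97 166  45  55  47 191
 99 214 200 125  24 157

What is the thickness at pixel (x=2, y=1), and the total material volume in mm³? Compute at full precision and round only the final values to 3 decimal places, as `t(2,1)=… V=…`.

t(2,1)=1.623 V=25.954

span = t_max - t_min = 2.32 - 0.45 = 1.870
L(2,1) = 95, L_eff = 95/255 = 0.372549
t(2,1) = 2.32 - 1.870·0.372549 = 1.623
Σt over all 5·6 pixels = 3119/75 ≈ 41.5866667
V = pitch²·Σt = 0.79²·3119/75 = 25.954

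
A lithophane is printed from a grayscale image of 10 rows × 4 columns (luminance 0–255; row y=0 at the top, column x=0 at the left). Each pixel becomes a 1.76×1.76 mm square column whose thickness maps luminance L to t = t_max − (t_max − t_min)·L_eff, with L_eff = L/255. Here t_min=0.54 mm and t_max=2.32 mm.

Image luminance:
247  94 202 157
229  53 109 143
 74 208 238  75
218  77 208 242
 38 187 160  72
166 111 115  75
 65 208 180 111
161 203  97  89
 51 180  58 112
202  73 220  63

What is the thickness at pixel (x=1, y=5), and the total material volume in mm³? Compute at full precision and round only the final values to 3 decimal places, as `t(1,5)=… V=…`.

span = t_max - t_min = 2.32 - 0.54 = 1.780
L(1,5) = 111, L_eff = 111/255 = 0.435294
t(1,5) = 2.32 - 1.780·0.435294 = 1.545
Σt over all 10·4 pixels = 229127/4250 ≈ 53.9122353
V = pitch²·Σt = 1.76²·229127/4250 = 166.999

t(1,5)=1.545 V=166.999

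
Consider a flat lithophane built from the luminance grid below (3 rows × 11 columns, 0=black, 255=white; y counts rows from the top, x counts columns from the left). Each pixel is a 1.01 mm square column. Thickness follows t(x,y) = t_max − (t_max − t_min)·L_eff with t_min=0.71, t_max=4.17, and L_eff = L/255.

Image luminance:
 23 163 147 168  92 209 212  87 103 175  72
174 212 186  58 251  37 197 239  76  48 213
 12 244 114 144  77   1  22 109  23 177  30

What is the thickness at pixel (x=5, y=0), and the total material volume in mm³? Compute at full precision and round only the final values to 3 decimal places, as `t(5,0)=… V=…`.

t(5,0)=1.334 V=83.696

span = t_max - t_min = 4.17 - 0.71 = 3.460
L(5,0) = 209, L_eff = 209/255 = 0.819608
t(5,0) = 4.17 - 3.460·0.819608 = 1.334
Σt over all 3·11 pixels = 139479/1700 ≈ 82.0464706
V = pitch²·Σt = 1.01²·139479/1700 = 83.696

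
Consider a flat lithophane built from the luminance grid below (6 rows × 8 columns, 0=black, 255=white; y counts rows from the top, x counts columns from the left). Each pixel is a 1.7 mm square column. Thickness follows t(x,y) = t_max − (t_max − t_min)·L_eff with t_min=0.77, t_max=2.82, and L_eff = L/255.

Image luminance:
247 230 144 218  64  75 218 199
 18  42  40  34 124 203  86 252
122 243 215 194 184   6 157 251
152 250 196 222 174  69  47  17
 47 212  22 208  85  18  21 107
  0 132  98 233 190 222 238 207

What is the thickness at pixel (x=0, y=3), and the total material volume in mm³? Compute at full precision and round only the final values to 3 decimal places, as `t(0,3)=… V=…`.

t(0,3)=1.598 V=234.760

span = t_max - t_min = 2.82 - 0.77 = 2.050
L(0,3) = 152, L_eff = 152/255 = 0.596078
t(0,3) = 2.82 - 2.050·0.596078 = 1.598
Σt over all 6·8 pixels = 414283/5100 ≈ 81.2319608
V = pitch²·Σt = 1.7²·414283/5100 = 234.760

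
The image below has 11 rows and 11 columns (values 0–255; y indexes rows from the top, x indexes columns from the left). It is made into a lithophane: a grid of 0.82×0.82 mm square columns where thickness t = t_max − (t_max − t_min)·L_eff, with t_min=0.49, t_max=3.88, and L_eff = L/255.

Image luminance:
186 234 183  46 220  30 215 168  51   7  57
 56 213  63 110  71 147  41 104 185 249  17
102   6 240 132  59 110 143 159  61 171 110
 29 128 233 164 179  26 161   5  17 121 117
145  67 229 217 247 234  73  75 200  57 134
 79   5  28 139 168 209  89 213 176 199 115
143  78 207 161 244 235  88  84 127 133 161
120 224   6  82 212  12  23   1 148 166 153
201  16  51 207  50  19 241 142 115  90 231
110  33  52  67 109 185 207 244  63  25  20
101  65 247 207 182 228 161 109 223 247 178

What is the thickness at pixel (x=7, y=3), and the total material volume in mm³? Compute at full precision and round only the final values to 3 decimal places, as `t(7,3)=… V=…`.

span = t_max - t_min = 3.88 - 0.49 = 3.390
L(7,3) = 5, L_eff = 5/255 = 0.019608
t(7,3) = 3.88 - 3.390·0.019608 = 3.814
Σt over all 11·11 pixels = 1121913/4250 ≈ 263.9795294
V = pitch²·Σt = 0.82²·1121913/4250 = 177.500

t(7,3)=3.814 V=177.500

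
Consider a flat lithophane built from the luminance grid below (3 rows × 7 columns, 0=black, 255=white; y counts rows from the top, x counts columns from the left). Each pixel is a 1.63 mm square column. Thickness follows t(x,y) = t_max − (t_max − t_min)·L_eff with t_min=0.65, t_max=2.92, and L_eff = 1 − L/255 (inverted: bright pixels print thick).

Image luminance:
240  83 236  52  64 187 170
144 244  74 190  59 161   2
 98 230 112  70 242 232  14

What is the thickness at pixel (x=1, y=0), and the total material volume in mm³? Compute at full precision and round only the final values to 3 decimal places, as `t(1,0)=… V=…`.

span = t_max - t_min = 2.92 - 0.65 = 2.270
L(1,0) = 83, L_eff = 1 - 83/255 = 0.674510 (inverted)
t(1,0) = 2.92 - 2.270·0.674510 = 1.389
Σt over all 3·7 pixels = 335761/8500 ≈ 39.5012941
V = pitch²·Σt = 1.63²·335761/8500 = 104.951

t(1,0)=1.389 V=104.951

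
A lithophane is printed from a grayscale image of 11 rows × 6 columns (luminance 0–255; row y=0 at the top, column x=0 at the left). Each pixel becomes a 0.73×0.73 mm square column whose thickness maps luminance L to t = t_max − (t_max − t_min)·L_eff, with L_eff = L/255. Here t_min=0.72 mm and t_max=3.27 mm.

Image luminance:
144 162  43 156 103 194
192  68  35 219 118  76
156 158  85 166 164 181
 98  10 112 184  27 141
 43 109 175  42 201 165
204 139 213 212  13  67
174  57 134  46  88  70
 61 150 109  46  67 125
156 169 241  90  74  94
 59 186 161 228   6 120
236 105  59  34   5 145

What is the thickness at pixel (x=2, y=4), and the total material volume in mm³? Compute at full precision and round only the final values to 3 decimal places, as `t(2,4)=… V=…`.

t(2,4)=1.520 V=73.071

span = t_max - t_min = 3.27 - 0.72 = 2.550
L(2,4) = 175, L_eff = 175/255 = 0.686275
t(2,4) = 3.27 - 2.550·0.686275 = 1.520
Σt over all 11·6 pixels = 137.12
V = pitch²·Σt = 0.73²·137.12 = 73.071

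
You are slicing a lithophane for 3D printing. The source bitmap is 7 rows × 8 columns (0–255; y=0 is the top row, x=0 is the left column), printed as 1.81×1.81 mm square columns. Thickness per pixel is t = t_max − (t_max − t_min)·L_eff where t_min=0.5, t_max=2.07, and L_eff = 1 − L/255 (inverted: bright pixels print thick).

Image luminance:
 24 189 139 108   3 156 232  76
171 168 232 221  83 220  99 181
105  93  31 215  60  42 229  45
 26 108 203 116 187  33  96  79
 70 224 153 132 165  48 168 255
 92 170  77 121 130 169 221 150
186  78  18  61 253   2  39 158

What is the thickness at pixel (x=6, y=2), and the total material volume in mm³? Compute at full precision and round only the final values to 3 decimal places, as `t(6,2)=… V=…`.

span = t_max - t_min = 2.07 - 0.5 = 1.570
L(6,2) = 229, L_eff = 1 - 229/255 = 0.101961 (inverted)
t(6,2) = 2.07 - 1.570·0.101961 = 1.910
Σt over all 7·8 pixels = 61009/850 ≈ 71.7752941
V = pitch²·Σt = 1.81²·61009/850 = 235.143

t(6,2)=1.910 V=235.143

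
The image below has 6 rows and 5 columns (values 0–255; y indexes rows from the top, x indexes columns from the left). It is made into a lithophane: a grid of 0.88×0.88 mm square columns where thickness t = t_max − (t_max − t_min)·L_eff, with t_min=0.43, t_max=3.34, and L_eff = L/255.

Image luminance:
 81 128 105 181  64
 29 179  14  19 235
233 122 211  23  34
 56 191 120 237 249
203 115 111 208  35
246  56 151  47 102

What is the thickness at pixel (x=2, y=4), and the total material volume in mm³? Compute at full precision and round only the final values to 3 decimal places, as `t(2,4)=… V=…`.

t(2,4)=2.073 V=44.146

span = t_max - t_min = 3.34 - 0.43 = 2.910
L(2,4) = 111, L_eff = 111/255 = 0.435294
t(2,4) = 3.34 - 2.910·0.435294 = 2.073
Σt over all 6·5 pixels = 96911/1700 ≈ 57.0064706
V = pitch²·Σt = 0.88²·96911/1700 = 44.146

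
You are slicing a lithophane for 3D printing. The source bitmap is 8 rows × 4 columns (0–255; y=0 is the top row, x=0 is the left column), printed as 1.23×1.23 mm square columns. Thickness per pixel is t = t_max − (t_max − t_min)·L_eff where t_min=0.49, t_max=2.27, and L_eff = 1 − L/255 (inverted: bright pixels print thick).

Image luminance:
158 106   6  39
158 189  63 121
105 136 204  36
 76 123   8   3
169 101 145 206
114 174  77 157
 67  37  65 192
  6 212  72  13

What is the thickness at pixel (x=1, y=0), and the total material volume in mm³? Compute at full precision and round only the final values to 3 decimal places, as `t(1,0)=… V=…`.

span = t_max - t_min = 2.27 - 0.49 = 1.780
L(1,0) = 106, L_eff = 1 - 106/255 = 0.584314 (inverted)
t(1,0) = 2.27 - 1.780·0.584314 = 1.230
Σt over all 8·4 pixels = 248501/6375 ≈ 38.9805490
V = pitch²·Σt = 1.23²·248501/6375 = 58.974

t(1,0)=1.230 V=58.974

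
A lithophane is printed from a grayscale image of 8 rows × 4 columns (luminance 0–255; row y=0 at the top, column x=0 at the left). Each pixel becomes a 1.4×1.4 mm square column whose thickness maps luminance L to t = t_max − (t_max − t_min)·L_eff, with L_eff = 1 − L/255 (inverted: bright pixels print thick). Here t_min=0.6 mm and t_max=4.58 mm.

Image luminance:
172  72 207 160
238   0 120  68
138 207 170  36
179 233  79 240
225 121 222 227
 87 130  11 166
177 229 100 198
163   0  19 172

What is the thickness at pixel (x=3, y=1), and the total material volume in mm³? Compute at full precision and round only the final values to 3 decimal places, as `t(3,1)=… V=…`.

t(3,1)=1.661 V=177.312

span = t_max - t_min = 4.58 - 0.6 = 3.980
L(3,1) = 68, L_eff = 1 - 68/255 = 0.733333 (inverted)
t(3,1) = 4.58 - 3.980·0.733333 = 1.661
Σt over all 8·4 pixels = 192239/2125 ≈ 90.4654118
V = pitch²·Σt = 1.4²·192239/2125 = 177.312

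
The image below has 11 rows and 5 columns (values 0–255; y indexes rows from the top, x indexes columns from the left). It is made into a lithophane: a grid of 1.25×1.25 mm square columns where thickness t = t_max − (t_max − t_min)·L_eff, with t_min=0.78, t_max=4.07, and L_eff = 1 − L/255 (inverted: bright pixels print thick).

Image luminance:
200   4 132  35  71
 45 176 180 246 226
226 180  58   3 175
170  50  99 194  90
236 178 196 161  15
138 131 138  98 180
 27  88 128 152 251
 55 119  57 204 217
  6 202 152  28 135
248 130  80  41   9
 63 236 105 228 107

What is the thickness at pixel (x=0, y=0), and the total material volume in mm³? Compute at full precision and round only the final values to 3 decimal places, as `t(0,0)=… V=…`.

span = t_max - t_min = 4.07 - 0.78 = 3.290
L(0,0) = 200, L_eff = 1 - 200/255 = 0.215686 (inverted)
t(0,0) = 4.07 - 3.290·0.215686 = 3.360
Σt over all 11·5 pixels = 3429521/25500 ≈ 134.4910196
V = pitch²·Σt = 1.25²·3429521/25500 = 210.142

t(0,0)=3.360 V=210.142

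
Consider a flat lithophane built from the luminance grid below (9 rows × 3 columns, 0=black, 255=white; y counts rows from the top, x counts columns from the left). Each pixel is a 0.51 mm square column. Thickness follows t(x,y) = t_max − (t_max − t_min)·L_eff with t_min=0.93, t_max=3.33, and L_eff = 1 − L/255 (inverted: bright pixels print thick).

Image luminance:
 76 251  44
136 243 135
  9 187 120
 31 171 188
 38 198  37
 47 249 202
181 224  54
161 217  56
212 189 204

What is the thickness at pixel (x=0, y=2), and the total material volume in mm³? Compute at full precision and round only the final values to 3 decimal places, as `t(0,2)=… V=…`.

span = t_max - t_min = 3.33 - 0.93 = 2.400
L(0,2) = 9, L_eff = 1 - 9/255 = 0.964706 (inverted)
t(0,2) = 3.33 - 2.400·0.964706 = 1.015
Σt over all 9·3 pixels = 104447/1700 ≈ 61.4394118
V = pitch²·Σt = 0.51²·104447/1700 = 15.980

t(0,2)=1.015 V=15.980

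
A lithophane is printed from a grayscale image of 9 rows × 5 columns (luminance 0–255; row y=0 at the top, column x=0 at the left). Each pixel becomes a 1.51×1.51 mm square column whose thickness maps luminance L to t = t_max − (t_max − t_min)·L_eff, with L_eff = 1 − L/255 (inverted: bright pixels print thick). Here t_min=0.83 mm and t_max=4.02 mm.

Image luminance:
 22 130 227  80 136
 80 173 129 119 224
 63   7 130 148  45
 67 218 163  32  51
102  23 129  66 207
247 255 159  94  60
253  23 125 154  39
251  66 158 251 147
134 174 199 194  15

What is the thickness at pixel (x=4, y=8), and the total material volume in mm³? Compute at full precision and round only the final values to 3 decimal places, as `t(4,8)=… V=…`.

span = t_max - t_min = 4.02 - 0.83 = 3.190
L(4,8) = 15, L_eff = 1 - 15/255 = 0.941176 (inverted)
t(4,8) = 4.02 - 3.190·0.941176 = 1.018
Σt over all 9·5 pixels = 232728/2125 ≈ 109.5190588
V = pitch²·Σt = 1.51²·232728/2125 = 249.714

t(4,8)=1.018 V=249.714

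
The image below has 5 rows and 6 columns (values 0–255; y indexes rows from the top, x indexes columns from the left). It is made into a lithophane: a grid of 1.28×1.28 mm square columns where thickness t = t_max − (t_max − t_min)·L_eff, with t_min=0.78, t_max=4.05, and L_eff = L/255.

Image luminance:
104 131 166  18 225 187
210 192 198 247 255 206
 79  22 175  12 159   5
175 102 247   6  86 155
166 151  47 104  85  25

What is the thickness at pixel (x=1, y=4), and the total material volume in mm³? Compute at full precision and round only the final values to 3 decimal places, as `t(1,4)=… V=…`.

span = t_max - t_min = 4.05 - 0.78 = 3.270
L(1,4) = 151, L_eff = 151/255 = 0.592157
t(1,4) = 4.05 - 3.270·0.592157 = 2.114
Σt over all 5·6 pixels = 60329/850 ≈ 70.9752941
V = pitch²·Σt = 1.28²·60329/850 = 116.286

t(1,4)=2.114 V=116.286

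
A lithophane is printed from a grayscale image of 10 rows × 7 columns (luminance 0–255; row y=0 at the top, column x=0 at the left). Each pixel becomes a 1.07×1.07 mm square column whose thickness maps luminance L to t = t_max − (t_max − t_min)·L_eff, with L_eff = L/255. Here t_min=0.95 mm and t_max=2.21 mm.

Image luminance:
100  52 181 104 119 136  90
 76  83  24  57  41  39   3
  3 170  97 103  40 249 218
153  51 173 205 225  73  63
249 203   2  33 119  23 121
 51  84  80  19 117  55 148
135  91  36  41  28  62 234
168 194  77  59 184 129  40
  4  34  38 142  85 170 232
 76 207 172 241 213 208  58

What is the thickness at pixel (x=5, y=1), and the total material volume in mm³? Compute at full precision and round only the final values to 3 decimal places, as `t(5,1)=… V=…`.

t(5,1)=2.017 V=134.178

span = t_max - t_min = 2.21 - 0.95 = 1.260
L(5,1) = 39, L_eff = 39/255 = 0.152941
t(5,1) = 2.21 - 1.260·0.152941 = 2.017
Σt over all 10·7 pixels = 99617/850 ≈ 117.1964706
V = pitch²·Σt = 1.07²·99617/850 = 134.178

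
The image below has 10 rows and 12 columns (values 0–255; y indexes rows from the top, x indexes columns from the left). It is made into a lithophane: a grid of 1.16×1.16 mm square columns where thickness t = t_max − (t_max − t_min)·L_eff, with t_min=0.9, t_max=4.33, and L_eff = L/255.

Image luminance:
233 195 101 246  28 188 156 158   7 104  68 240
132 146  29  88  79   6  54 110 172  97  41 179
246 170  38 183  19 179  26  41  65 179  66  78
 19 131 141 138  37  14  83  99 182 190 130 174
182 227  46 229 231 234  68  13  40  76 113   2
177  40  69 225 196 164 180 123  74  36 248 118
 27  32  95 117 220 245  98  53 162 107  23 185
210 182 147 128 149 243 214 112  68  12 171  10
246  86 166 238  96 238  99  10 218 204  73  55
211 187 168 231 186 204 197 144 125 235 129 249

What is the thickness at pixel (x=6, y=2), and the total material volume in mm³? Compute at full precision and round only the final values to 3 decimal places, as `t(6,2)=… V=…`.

t(6,2)=3.980 V=416.801

span = t_max - t_min = 4.33 - 0.9 = 3.430
L(6,2) = 26, L_eff = 26/255 = 0.101961
t(6,2) = 4.33 - 3.430·0.101961 = 3.980
Σt over all 10·12 pixels = 7898657/25500 ≈ 309.7512549
V = pitch²·Σt = 1.16²·7898657/25500 = 416.801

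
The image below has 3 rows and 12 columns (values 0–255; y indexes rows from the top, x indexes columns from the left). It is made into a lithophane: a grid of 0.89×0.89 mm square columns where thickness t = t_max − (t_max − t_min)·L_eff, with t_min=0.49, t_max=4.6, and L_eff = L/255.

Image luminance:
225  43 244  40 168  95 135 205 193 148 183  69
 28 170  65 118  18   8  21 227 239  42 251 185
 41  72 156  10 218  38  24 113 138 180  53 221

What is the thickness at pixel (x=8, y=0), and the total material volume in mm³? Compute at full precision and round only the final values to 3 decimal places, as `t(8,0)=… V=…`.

span = t_max - t_min = 4.6 - 0.49 = 4.110
L(8,0) = 193, L_eff = 193/255 = 0.756863
t(8,0) = 4.6 - 4.110·0.756863 = 1.489
Σt over all 3·12 pixels = 201748/2125 ≈ 94.9402353
V = pitch²·Σt = 0.89²·201748/2125 = 75.202

t(8,0)=1.489 V=75.202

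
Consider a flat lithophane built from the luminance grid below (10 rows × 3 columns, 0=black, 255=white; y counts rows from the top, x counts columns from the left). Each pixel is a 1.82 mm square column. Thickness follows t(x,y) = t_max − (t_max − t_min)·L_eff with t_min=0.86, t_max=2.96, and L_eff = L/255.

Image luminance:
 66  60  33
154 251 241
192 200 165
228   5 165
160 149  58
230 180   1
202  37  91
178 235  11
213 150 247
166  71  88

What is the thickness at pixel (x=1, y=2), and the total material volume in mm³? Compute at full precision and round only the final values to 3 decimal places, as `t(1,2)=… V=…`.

t(1,2)=1.313 V=178.835

span = t_max - t_min = 2.96 - 0.86 = 2.100
L(1,2) = 200, L_eff = 200/255 = 0.784314
t(1,2) = 2.96 - 2.100·0.784314 = 1.313
Σt over all 10·3 pixels = 45891/850 ≈ 53.9894118
V = pitch²·Σt = 1.82²·45891/850 = 178.835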